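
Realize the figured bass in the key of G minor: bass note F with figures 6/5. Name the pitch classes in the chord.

The written figures 6/5 are shorthand for 6/5/3: the 3 is implied.
A third above F in this key is A.
A fifth above F in this key is C.
A sixth above F in this key is D.
Together with the bass F, this spells D minor seventh in first inversion.

F, A, C, D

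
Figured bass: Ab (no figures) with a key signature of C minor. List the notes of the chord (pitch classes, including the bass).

An unfigured bass implies 5/3.
A third above Ab in this key is C.
A fifth above Ab in this key is Eb.
Together with the bass Ab, this spells Ab major in root position.

Ab, C, Eb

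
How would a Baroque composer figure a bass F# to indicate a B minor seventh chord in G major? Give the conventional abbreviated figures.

4/3

F# is the fifth of B minor seventh, so the chord is in second inversion.
A seventh chord in second inversion is figured 6/4/3, conventionally abbreviated 4/3.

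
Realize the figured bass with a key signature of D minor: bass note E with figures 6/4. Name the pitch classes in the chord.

A fourth above E in this key is A.
A sixth above E in this key is C.
Together with the bass E, this spells A minor in second inversion.

E, A, C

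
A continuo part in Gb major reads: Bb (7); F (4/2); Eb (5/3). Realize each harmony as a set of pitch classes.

Bb, Db, F, Ab | F, Gb, Bb, Db | Eb, Gb, Bb

Bb (7/5/3): Bb, Db, F, Ab.
F (6/4/2): F, Gb, Bb, Db.
Eb (5/3): Eb, Gb, Bb.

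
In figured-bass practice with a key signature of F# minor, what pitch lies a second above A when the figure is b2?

Bb

Counting 1 letter step above A lands on B; in F# minor, that letter is B.
The b2 figure lowers it a semitone, giving Bb.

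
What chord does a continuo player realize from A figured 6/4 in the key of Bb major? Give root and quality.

The figures 6/4 indicate a triad in second inversion.
In second inversion the root lies a fourth above the bass: a fourth above A in Bb major is D.
The chord tones are A, D, F, giving D minor.

D minor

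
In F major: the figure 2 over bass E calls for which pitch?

Counting 1 letter step above E lands on F; in F major, that letter is F.

F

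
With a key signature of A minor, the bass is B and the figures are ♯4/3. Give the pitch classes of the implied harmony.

B, D, E#, G

The written figures ♯4/3 are shorthand for 6/4/3: the 6 is implied.
A third above B in this key is D.
A fourth above B in this key is E, raised to E# by the sharp.
A sixth above B in this key is G.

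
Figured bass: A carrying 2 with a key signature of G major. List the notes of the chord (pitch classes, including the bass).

A, B, D, F#

The written figures 2 are shorthand for 6/4/2: the 6/4 are implied.
A second above A in this key is B.
A fourth above A in this key is D.
A sixth above A in this key is F#.
Together with the bass A, this spells B minor seventh in third inversion.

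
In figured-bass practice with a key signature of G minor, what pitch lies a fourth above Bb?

Counting 3 letter steps above Bb lands on E; in G minor, that letter is Eb.

Eb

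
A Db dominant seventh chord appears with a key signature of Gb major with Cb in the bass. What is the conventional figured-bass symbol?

Cb is the seventh of Db dominant seventh, so the chord is in third inversion.
A seventh chord in third inversion is figured 6/4/2, conventionally abbreviated 4/2.

4/2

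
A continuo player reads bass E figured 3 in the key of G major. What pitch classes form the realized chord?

The written figures 3 are shorthand for 5/3: the 5 is implied.
A third above E in this key is G.
A fifth above E in this key is B.
Together with the bass E, this spells E minor in root position.

E, G, B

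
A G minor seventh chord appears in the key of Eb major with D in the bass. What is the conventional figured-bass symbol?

D is the fifth of G minor seventh, so the chord is in second inversion.
A seventh chord in second inversion is figured 6/4/3, conventionally abbreviated 4/3.

4/3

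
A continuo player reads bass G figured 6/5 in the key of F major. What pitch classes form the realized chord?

G, Bb, D, E

The written figures 6/5 are shorthand for 6/5/3: the 3 is implied.
A third above G in this key is Bb.
A fifth above G in this key is D.
A sixth above G in this key is E.
Together with the bass G, this spells E half-diminished seventh in first inversion.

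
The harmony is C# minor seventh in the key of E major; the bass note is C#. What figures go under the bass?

C# is the root of C# minor seventh, so the chord is in root position.
A seventh chord in root position is figured 7/5/3, conventionally abbreviated 7.

7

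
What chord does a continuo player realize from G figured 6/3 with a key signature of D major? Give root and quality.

The figures 6/3 indicate a triad in first inversion.
In first inversion the root lies a sixth above the bass: a sixth above G in D major is E.
The chord tones are G, B, E, giving E minor.

E minor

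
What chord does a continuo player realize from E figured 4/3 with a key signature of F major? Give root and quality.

A minor seventh

The figures 4/3 indicate a seventh chord in second inversion.
In second inversion the root lies a fourth above the bass: a fourth above E in F major is A.
The chord tones are E, G, A, C, giving A minor seventh.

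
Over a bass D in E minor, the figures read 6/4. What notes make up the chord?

A fourth above D in this key is G.
A sixth above D in this key is B.
Together with the bass D, this spells G major in second inversion.

D, G, B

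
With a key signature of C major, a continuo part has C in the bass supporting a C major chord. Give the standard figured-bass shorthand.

no figures

C is the root of C major, so the chord is in root position.
A triad in root position is figured 5/3, conventionally abbreviated (no figures — root-position triad).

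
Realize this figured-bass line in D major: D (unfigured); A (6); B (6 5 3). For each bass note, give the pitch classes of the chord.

D (5/3): D, F#, A.
A (6/3): A, C#, F#.
B (6/5/3): B, D, F#, G.

D, F#, A | A, C#, F# | B, D, F#, G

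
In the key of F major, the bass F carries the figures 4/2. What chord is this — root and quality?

The figures 4/2 indicate a seventh chord in third inversion.
In third inversion the root lies a second above the bass: a second above F in F major is G.
The chord tones are F, G, Bb, D, giving G minor seventh.

G minor seventh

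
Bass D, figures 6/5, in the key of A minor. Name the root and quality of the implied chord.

B half-diminished seventh

The figures 6/5 indicate a seventh chord in first inversion.
In first inversion the root lies a sixth above the bass: a sixth above D in A minor is B.
The chord tones are D, F, A, B, giving B half-diminished seventh.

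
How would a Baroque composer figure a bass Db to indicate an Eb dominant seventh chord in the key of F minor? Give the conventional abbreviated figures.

Db is the seventh of Eb dominant seventh, so the chord is in third inversion.
A seventh chord in third inversion is figured 6/4/2, conventionally abbreviated 4/2.

4/2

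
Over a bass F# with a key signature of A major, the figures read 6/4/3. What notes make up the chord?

A third above F# in this key is A.
A fourth above F# in this key is B.
A sixth above F# in this key is D.
Together with the bass F#, this spells B minor seventh in second inversion.

F#, A, B, D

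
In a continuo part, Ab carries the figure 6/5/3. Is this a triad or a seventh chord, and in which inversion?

seventh chord, first inversion

Intervals of 6/5/3 above the bass form a seventh chord; the bass is the third, so this is first inversion.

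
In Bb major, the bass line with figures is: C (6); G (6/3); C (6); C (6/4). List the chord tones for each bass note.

C (6/3): C, Eb, A.
G (6/3): G, Bb, Eb.
C (6/3): C, Eb, A.
C (6/4): C, F, A.

C, Eb, A | G, Bb, Eb | C, Eb, A | C, F, A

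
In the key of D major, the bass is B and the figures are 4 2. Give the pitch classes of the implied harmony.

B, C#, E, G

The written figures 4 2 are shorthand for 6/4/2: the 6 is implied.
A second above B in this key is C#.
A fourth above B in this key is E.
A sixth above B in this key is G.
Together with the bass B, this spells C# half-diminished seventh in third inversion.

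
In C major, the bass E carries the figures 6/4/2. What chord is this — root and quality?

The figures 6/4/2 indicate a seventh chord in third inversion.
In third inversion the root lies a second above the bass: a second above E in C major is F.
The chord tones are E, F, A, C, giving F major seventh.

F major seventh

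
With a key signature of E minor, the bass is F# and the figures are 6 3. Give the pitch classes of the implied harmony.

F#, A, D

A third above F# in this key is A.
A sixth above F# in this key is D.
Together with the bass F#, this spells D major in first inversion.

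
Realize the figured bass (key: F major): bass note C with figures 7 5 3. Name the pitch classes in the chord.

C, E, G, Bb

A third above C in this key is E.
A fifth above C in this key is G.
A seventh above C in this key is Bb.
Together with the bass C, this spells C dominant seventh in root position.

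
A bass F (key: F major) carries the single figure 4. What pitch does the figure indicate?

Bb

Counting 3 letter steps above F lands on B; in F major, that letter is Bb.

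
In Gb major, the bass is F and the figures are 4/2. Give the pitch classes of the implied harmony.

The written figures 4/2 are shorthand for 6/4/2: the 6 is implied.
A second above F in this key is Gb.
A fourth above F in this key is Bb.
A sixth above F in this key is Db.
Together with the bass F, this spells Gb major seventh in third inversion.

F, Gb, Bb, Db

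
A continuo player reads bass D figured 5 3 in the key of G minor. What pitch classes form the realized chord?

A third above D in this key is F.
A fifth above D in this key is A.
Together with the bass D, this spells D minor in root position.

D, F, A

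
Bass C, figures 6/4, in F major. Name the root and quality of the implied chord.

F major

The figures 6/4 indicate a triad in second inversion.
In second inversion the root lies a fourth above the bass: a fourth above C in F major is F.
The chord tones are C, F, A, giving F major.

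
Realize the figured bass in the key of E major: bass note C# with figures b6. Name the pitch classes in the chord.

C#, E, Ab

The written figures b6 are shorthand for 6/3: the 3 is implied.
A third above C# in this key is E.
A sixth above C# in this key is A, lowered to Ab by the flat.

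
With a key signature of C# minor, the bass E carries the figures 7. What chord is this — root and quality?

E major seventh

The figures 7 indicate a seventh chord in root position.
In root position the bass is the root, so the root is E.
The chord tones are E, G#, B, D#, giving E major seventh.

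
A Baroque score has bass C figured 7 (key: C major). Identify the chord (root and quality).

C major seventh

The figures 7 indicate a seventh chord in root position.
In root position the bass is the root, so the root is C.
The chord tones are C, E, G, B, giving C major seventh.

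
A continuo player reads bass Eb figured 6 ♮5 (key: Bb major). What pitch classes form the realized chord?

Eb, G, B, C

The written figures 6 ♮5 are shorthand for 6/5/3: the 3 is implied.
A third above Eb in this key is G.
A fifth above Eb in this key is Bb, made natural (B) by the ♮ figure.
A sixth above Eb in this key is C.
Together with the bass Eb, this spells C minor-major seventh in first inversion.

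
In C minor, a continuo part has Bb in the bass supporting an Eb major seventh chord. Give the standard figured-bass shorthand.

Bb is the fifth of Eb major seventh, so the chord is in second inversion.
A seventh chord in second inversion is figured 6/4/3, conventionally abbreviated 4/3.

4/3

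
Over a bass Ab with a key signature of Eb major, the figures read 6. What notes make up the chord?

The written figures 6 are shorthand for 6/3: the 3 is implied.
A third above Ab in this key is C.
A sixth above Ab in this key is F.
Together with the bass Ab, this spells F minor in first inversion.

Ab, C, F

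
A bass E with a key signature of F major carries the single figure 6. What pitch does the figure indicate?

C

Counting 5 letter steps above E lands on C; in F major, that letter is C.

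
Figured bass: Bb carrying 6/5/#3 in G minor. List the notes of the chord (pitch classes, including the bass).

A third above Bb in this key is D, raised to D# by the sharp.
A fifth above Bb in this key is F.
A sixth above Bb in this key is G.

Bb, D#, F, G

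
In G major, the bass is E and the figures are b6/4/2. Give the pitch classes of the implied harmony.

A second above E in this key is F#.
A fourth above E in this key is A.
A sixth above E in this key is C, lowered to Cb by the flat.

E, F#, A, Cb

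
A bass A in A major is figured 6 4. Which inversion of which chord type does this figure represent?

Intervals of 6/4 above the bass form a triad; the bass is the fifth, so this is second inversion.

triad, second inversion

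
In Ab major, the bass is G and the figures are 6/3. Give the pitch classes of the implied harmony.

A third above G in this key is Bb.
A sixth above G in this key is Eb.
Together with the bass G, this spells Eb major in first inversion.

G, Bb, Eb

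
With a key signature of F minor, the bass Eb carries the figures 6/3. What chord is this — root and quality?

The figures 6/3 indicate a triad in first inversion.
In first inversion the root lies a sixth above the bass: a sixth above Eb in F minor is C.
The chord tones are Eb, G, C, giving C minor.

C minor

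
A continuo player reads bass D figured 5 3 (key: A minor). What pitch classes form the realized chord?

A third above D in this key is F.
A fifth above D in this key is A.
Together with the bass D, this spells D minor in root position.

D, F, A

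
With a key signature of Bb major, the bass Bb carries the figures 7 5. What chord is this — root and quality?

The figures 7 5 indicate a seventh chord in root position.
In root position the bass is the root, so the root is Bb.
The chord tones are Bb, D, F, A, giving Bb major seventh.

Bb major seventh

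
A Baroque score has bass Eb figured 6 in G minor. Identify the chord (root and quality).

The figures 6 indicate a triad in first inversion.
In first inversion the root lies a sixth above the bass: a sixth above Eb in G minor is C.
The chord tones are Eb, G, C, giving C minor.

C minor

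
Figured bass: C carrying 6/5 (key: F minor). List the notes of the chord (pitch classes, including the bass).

The written figures 6/5 are shorthand for 6/5/3: the 3 is implied.
A third above C in this key is Eb.
A fifth above C in this key is G.
A sixth above C in this key is Ab.
Together with the bass C, this spells Ab major seventh in first inversion.

C, Eb, G, Ab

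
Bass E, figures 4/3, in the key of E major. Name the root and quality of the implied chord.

The figures 4/3 indicate a seventh chord in second inversion.
In second inversion the root lies a fourth above the bass: a fourth above E in E major is A.
The chord tones are E, G#, A, C#, giving A major seventh.

A major seventh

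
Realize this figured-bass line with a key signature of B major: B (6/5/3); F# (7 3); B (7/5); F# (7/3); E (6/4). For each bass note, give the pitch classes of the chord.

B (6/5/3): B, D#, F#, G#.
F# (7/5/3): F#, A#, C#, E.
B (7/5/3): B, D#, F#, A#.
F# (7/5/3): F#, A#, C#, E.
E (6/4): E, A#, C#.

B, D#, F#, G# | F#, A#, C#, E | B, D#, F#, A# | F#, A#, C#, E | E, A#, C#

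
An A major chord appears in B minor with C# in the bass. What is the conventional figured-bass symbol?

C# is the third of A major, so the chord is in first inversion.
A triad in first inversion is figured 6/3, conventionally abbreviated 6.

6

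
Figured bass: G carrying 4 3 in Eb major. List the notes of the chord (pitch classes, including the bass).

G, Bb, C, Eb

The written figures 4 3 are shorthand for 6/4/3: the 6 is implied.
A third above G in this key is Bb.
A fourth above G in this key is C.
A sixth above G in this key is Eb.
Together with the bass G, this spells C minor seventh in second inversion.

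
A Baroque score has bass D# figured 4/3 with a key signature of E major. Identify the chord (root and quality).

The figures 4/3 indicate a seventh chord in second inversion.
In second inversion the root lies a fourth above the bass: a fourth above D# in E major is G#.
The chord tones are D#, F#, G#, B, giving G# minor seventh.

G# minor seventh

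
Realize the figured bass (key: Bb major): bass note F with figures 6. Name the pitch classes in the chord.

The written figures 6 are shorthand for 6/3: the 3 is implied.
A third above F in this key is A.
A sixth above F in this key is D.
Together with the bass F, this spells D minor in first inversion.

F, A, D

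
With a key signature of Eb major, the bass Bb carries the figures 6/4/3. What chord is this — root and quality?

The figures 6/4/3 indicate a seventh chord in second inversion.
In second inversion the root lies a fourth above the bass: a fourth above Bb in Eb major is Eb.
The chord tones are Bb, D, Eb, G, giving Eb major seventh.

Eb major seventh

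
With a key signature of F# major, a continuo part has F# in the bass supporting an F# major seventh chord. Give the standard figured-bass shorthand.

7

F# is the root of F# major seventh, so the chord is in root position.
A seventh chord in root position is figured 7/5/3, conventionally abbreviated 7.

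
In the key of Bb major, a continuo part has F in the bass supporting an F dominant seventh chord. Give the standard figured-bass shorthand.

7

F is the root of F dominant seventh, so the chord is in root position.
A seventh chord in root position is figured 7/5/3, conventionally abbreviated 7.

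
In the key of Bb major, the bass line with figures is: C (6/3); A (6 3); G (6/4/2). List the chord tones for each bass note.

C, Eb, A | A, C, F | G, A, C, Eb

C (6/3): C, Eb, A.
A (6/3): A, C, F.
G (6/4/2): G, A, C, Eb.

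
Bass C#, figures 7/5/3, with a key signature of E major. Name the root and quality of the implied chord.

C# minor seventh

The figures 7/5/3 indicate a seventh chord in root position.
In root position the bass is the root, so the root is C#.
The chord tones are C#, E, G#, B, giving C# minor seventh.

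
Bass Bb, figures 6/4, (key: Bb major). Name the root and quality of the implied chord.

The figures 6/4 indicate a triad in second inversion.
In second inversion the root lies a fourth above the bass: a fourth above Bb in Bb major is Eb.
The chord tones are Bb, Eb, G, giving Eb major.

Eb major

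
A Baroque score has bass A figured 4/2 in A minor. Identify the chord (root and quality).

The figures 4/2 indicate a seventh chord in third inversion.
In third inversion the root lies a second above the bass: a second above A in A minor is B.
The chord tones are A, B, D, F, giving B half-diminished seventh.

B half-diminished seventh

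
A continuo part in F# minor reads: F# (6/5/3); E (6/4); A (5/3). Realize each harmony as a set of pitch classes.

F#, A, C#, D | E, A, C# | A, C#, E

F# (6/5/3): F#, A, C#, D.
E (6/4): E, A, C#.
A (5/3): A, C#, E.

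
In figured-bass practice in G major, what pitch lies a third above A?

C

Counting 2 letter steps above A lands on C; in G major, that letter is C.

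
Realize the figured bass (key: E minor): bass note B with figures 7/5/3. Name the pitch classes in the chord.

B, D, F#, A

A third above B in this key is D.
A fifth above B in this key is F#.
A seventh above B in this key is A.
Together with the bass B, this spells B minor seventh in root position.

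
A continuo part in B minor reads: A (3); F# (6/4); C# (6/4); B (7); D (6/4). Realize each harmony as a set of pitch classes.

A, C#, E | F#, B, D | C#, F#, A | B, D, F#, A | D, G, B

A (5/3): A, C#, E.
F# (6/4): F#, B, D.
C# (6/4): C#, F#, A.
B (7/5/3): B, D, F#, A.
D (6/4): D, G, B.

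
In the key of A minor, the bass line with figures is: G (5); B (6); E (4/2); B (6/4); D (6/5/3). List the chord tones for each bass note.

G (5/3): G, B, D.
B (6/3): B, D, G.
E (6/4/2): E, F, A, C.
B (6/4): B, E, G.
D (6/5/3): D, F, A, B.

G, B, D | B, D, G | E, F, A, C | B, E, G | D, F, A, B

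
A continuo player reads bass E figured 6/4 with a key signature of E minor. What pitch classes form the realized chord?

A fourth above E in this key is A.
A sixth above E in this key is C.
Together with the bass E, this spells A minor in second inversion.

E, A, C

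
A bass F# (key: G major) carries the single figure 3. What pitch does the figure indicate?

Counting 2 letter steps above F# lands on A; in G major, that letter is A.

A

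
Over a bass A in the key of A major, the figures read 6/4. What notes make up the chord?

A, D, F#

A fourth above A in this key is D.
A sixth above A in this key is F#.
Together with the bass A, this spells D major in second inversion.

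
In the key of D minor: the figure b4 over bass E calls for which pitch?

Counting 3 letter steps above E lands on A; in D minor, that letter is A.
The b4 figure lowers it a semitone, giving Ab.

Ab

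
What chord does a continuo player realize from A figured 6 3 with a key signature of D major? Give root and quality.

The figures 6 3 indicate a triad in first inversion.
In first inversion the root lies a sixth above the bass: a sixth above A in D major is F#.
The chord tones are A, C#, F#, giving F# minor.

F# minor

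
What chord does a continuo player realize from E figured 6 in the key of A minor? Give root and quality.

C major

The figures 6 indicate a triad in first inversion.
In first inversion the root lies a sixth above the bass: a sixth above E in A minor is C.
The chord tones are E, G, C, giving C major.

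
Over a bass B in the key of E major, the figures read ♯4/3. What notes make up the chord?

The written figures ♯4/3 are shorthand for 6/4/3: the 6 is implied.
A third above B in this key is D#.
A fourth above B in this key is E, raised to E# by the sharp.
A sixth above B in this key is G#.
Together with the bass B, this spells E# half-diminished seventh in second inversion.

B, D#, E#, G#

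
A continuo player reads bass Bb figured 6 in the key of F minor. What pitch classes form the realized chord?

The written figures 6 are shorthand for 6/3: the 3 is implied.
A third above Bb in this key is Db.
A sixth above Bb in this key is G.
Together with the bass Bb, this spells G diminished in first inversion.

Bb, Db, G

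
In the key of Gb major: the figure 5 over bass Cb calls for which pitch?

Counting 4 letter steps above Cb lands on G; in Gb major, that letter is Gb.

Gb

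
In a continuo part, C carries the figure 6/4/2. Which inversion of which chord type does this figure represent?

seventh chord, third inversion

Intervals of 6/4/2 above the bass form a seventh chord; the bass is the seventh, so this is third inversion.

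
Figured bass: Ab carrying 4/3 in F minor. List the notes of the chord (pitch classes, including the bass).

Ab, C, Db, F

The written figures 4/3 are shorthand for 6/4/3: the 6 is implied.
A third above Ab in this key is C.
A fourth above Ab in this key is Db.
A sixth above Ab in this key is F.
Together with the bass Ab, this spells Db major seventh in second inversion.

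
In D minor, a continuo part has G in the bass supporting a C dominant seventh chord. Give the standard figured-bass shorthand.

G is the fifth of C dominant seventh, so the chord is in second inversion.
A seventh chord in second inversion is figured 6/4/3, conventionally abbreviated 4/3.

4/3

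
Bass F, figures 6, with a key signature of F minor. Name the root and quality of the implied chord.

The figures 6 indicate a triad in first inversion.
In first inversion the root lies a sixth above the bass: a sixth above F in F minor is Db.
The chord tones are F, Ab, Db, giving Db major.

Db major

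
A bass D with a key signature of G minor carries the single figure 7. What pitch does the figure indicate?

C

Counting 6 letter steps above D lands on C; in G minor, that letter is C.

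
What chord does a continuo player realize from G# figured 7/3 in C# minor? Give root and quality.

G# minor seventh

The figures 7/3 indicate a seventh chord in root position.
In root position the bass is the root, so the root is G#.
The chord tones are G#, B, D#, F#, giving G# minor seventh.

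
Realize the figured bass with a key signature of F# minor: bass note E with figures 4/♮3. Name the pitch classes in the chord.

The written figures 4/♮3 are shorthand for 6/4/3: the 6 is implied.
A third above E in this key is G#, made natural (G) by the ♮ figure.
A fourth above E in this key is A.
A sixth above E in this key is C#.
Together with the bass E, this spells A dominant seventh in second inversion.

E, G, A, C#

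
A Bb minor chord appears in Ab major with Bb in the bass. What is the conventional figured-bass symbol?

Bb is the root of Bb minor, so the chord is in root position.
A triad in root position is figured 5/3, conventionally abbreviated (no figures — root-position triad).

no figures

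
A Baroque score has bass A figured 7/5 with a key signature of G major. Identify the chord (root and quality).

The figures 7/5 indicate a seventh chord in root position.
In root position the bass is the root, so the root is A.
The chord tones are A, C, E, G, giving A minor seventh.

A minor seventh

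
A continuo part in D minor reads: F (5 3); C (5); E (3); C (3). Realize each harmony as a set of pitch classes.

F (5/3): F, A, C.
C (5/3): C, E, G.
E (5/3): E, G, Bb.
C (5/3): C, E, G.

F, A, C | C, E, G | E, G, Bb | C, E, G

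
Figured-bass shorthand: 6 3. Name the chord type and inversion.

Intervals of 6/3 above the bass form a triad; the bass is the third, so this is first inversion.

triad, first inversion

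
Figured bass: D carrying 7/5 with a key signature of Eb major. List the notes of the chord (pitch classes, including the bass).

D, F, Ab, C

The written figures 7/5 are shorthand for 7/5/3: the 3 is implied.
A third above D in this key is F.
A fifth above D in this key is Ab.
A seventh above D in this key is C.
Together with the bass D, this spells D half-diminished seventh in root position.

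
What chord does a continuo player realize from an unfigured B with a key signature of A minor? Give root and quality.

B diminished

An unfigured bass indicates a triad in root position.
In root position the bass is the root, so the root is B.
The chord tones are B, D, F, giving B diminished.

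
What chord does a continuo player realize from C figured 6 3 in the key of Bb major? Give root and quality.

A diminished

The figures 6 3 indicate a triad in first inversion.
In first inversion the root lies a sixth above the bass: a sixth above C in Bb major is A.
The chord tones are C, Eb, A, giving A diminished.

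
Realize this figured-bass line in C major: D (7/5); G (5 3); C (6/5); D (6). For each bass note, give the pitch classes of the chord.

D (7/5/3): D, F, A, C.
G (5/3): G, B, D.
C (6/5/3): C, E, G, A.
D (6/3): D, F, B.

D, F, A, C | G, B, D | C, E, G, A | D, F, B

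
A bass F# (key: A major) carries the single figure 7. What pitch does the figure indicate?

E

Counting 6 letter steps above F# lands on E; in A major, that letter is E.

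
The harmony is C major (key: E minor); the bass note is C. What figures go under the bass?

C is the root of C major, so the chord is in root position.
A triad in root position is figured 5/3, conventionally abbreviated (no figures — root-position triad).

no figures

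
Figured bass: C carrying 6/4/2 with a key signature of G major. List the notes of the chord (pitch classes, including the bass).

C, D, F#, A

A second above C in this key is D.
A fourth above C in this key is F#.
A sixth above C in this key is A.
Together with the bass C, this spells D dominant seventh in third inversion.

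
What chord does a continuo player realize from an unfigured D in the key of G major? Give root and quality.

An unfigured bass indicates a triad in root position.
In root position the bass is the root, so the root is D.
The chord tones are D, F#, A, giving D major.

D major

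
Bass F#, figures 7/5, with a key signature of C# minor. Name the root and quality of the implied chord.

The figures 7/5 indicate a seventh chord in root position.
In root position the bass is the root, so the root is F#.
The chord tones are F#, A, C#, E, giving F# minor seventh.

F# minor seventh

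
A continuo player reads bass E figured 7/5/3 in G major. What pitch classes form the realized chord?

E, G, B, D

A third above E in this key is G.
A fifth above E in this key is B.
A seventh above E in this key is D.
Together with the bass E, this spells E minor seventh in root position.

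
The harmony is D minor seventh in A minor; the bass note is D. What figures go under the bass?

7

D is the root of D minor seventh, so the chord is in root position.
A seventh chord in root position is figured 7/5/3, conventionally abbreviated 7.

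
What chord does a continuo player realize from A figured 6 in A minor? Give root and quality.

The figures 6 indicate a triad in first inversion.
In first inversion the root lies a sixth above the bass: a sixth above A in A minor is F.
The chord tones are A, C, F, giving F major.

F major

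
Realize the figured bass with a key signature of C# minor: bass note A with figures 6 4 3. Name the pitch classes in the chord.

A, C#, D#, F#

A third above A in this key is C#.
A fourth above A in this key is D#.
A sixth above A in this key is F#.
Together with the bass A, this spells D# half-diminished seventh in second inversion.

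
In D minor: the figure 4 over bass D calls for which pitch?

G

Counting 3 letter steps above D lands on G; in D minor, that letter is G.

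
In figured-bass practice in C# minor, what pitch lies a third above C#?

E

Counting 2 letter steps above C# lands on E; in C# minor, that letter is E.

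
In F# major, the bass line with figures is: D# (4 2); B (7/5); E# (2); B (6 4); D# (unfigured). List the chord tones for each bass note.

D#, E#, G#, B | B, D#, F#, A# | E#, F#, A#, C# | B, E#, G# | D#, F#, A#

D# (6/4/2): D#, E#, G#, B.
B (7/5/3): B, D#, F#, A#.
E# (6/4/2): E#, F#, A#, C#.
B (6/4): B, E#, G#.
D# (5/3): D#, F#, A#.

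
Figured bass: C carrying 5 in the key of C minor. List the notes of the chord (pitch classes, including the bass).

C, Eb, G

The written figures 5 are shorthand for 5/3: the 3 is implied.
A third above C in this key is Eb.
A fifth above C in this key is G.
Together with the bass C, this spells C minor in root position.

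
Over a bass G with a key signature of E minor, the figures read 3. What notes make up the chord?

G, B, D

The written figures 3 are shorthand for 5/3: the 5 is implied.
A third above G in this key is B.
A fifth above G in this key is D.
Together with the bass G, this spells G major in root position.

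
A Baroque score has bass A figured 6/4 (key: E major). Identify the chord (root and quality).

D# diminished

The figures 6/4 indicate a triad in second inversion.
In second inversion the root lies a fourth above the bass: a fourth above A in E major is D#.
The chord tones are A, D#, F#, giving D# diminished.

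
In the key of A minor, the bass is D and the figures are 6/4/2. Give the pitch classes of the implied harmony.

D, E, G, B

A second above D in this key is E.
A fourth above D in this key is G.
A sixth above D in this key is B.
Together with the bass D, this spells E minor seventh in third inversion.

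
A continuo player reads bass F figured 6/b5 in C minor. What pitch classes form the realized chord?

F, Ab, Cb, D

The written figures 6/b5 are shorthand for 6/5/3: the 3 is implied.
A third above F in this key is Ab.
A fifth above F in this key is C, lowered to Cb by the flat.
A sixth above F in this key is D.
Together with the bass F, this spells D diminished seventh in first inversion.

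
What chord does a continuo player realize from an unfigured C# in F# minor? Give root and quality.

C# minor

An unfigured bass indicates a triad in root position.
In root position the bass is the root, so the root is C#.
The chord tones are C#, E, G#, giving C# minor.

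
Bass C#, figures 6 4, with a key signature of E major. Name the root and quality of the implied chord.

F# minor

The figures 6 4 indicate a triad in second inversion.
In second inversion the root lies a fourth above the bass: a fourth above C# in E major is F#.
The chord tones are C#, F#, A, giving F# minor.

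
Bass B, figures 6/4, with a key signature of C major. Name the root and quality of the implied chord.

The figures 6/4 indicate a triad in second inversion.
In second inversion the root lies a fourth above the bass: a fourth above B in C major is E.
The chord tones are B, E, G, giving E minor.

E minor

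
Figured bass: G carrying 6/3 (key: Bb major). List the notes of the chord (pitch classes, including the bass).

G, Bb, Eb

A third above G in this key is Bb.
A sixth above G in this key is Eb.
Together with the bass G, this spells Eb major in first inversion.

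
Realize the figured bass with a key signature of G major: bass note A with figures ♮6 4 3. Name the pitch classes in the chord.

A third above A in this key is C.
A fourth above A in this key is D.
A sixth above A in this key is F#, made natural (F) by the ♮ figure.
Together with the bass A, this spells D minor seventh in second inversion.

A, C, D, F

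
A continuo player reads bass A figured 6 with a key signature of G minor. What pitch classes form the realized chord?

The written figures 6 are shorthand for 6/3: the 3 is implied.
A third above A in this key is C.
A sixth above A in this key is F.
Together with the bass A, this spells F major in first inversion.

A, C, F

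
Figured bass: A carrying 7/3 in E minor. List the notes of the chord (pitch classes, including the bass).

The written figures 7/3 are shorthand for 7/5/3: the 5 is implied.
A third above A in this key is C.
A fifth above A in this key is E.
A seventh above A in this key is G.
Together with the bass A, this spells A minor seventh in root position.

A, C, E, G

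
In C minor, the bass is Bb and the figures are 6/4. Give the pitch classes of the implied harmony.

Bb, Eb, G

A fourth above Bb in this key is Eb.
A sixth above Bb in this key is G.
Together with the bass Bb, this spells Eb major in second inversion.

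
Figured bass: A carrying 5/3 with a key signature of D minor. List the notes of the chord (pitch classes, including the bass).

A, C, E

A third above A in this key is C.
A fifth above A in this key is E.
Together with the bass A, this spells A minor in root position.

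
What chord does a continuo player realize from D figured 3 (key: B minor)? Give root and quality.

D major

The figures 3 indicate a triad in root position.
In root position the bass is the root, so the root is D.
The chord tones are D, F#, A, giving D major.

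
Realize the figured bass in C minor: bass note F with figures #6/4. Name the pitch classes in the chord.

A fourth above F in this key is Bb.
A sixth above F in this key is D, raised to D# by the sharp.

F, Bb, D#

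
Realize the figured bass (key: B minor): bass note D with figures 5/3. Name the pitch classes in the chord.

A third above D in this key is F#.
A fifth above D in this key is A.
Together with the bass D, this spells D major in root position.

D, F#, A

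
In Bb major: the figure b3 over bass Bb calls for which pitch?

Counting 2 letter steps above Bb lands on D; in Bb major, that letter is D.
The b3 figure lowers it a semitone, giving Db.

Db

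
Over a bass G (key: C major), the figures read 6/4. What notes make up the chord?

G, C, E

A fourth above G in this key is C.
A sixth above G in this key is E.
Together with the bass G, this spells C major in second inversion.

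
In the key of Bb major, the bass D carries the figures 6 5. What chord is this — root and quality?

The figures 6 5 indicate a seventh chord in first inversion.
In first inversion the root lies a sixth above the bass: a sixth above D in Bb major is Bb.
The chord tones are D, F, A, Bb, giving Bb major seventh.

Bb major seventh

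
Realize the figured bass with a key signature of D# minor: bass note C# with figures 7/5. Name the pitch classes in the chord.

C#, E#, G#, B

The written figures 7/5 are shorthand for 7/5/3: the 3 is implied.
A third above C# in this key is E#.
A fifth above C# in this key is G#.
A seventh above C# in this key is B.
Together with the bass C#, this spells C# dominant seventh in root position.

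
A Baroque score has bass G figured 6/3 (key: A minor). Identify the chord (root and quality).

The figures 6/3 indicate a triad in first inversion.
In first inversion the root lies a sixth above the bass: a sixth above G in A minor is E.
The chord tones are G, B, E, giving E minor.

E minor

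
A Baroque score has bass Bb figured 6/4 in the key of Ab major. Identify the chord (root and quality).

Eb major

The figures 6/4 indicate a triad in second inversion.
In second inversion the root lies a fourth above the bass: a fourth above Bb in Ab major is Eb.
The chord tones are Bb, Eb, G, giving Eb major.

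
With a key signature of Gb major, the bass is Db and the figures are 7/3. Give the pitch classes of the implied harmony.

The written figures 7/3 are shorthand for 7/5/3: the 5 is implied.
A third above Db in this key is F.
A fifth above Db in this key is Ab.
A seventh above Db in this key is Cb.
Together with the bass Db, this spells Db dominant seventh in root position.

Db, F, Ab, Cb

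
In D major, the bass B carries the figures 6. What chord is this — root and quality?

G major

The figures 6 indicate a triad in first inversion.
In first inversion the root lies a sixth above the bass: a sixth above B in D major is G.
The chord tones are B, D, G, giving G major.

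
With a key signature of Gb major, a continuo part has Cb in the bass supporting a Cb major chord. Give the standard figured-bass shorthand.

no figures

Cb is the root of Cb major, so the chord is in root position.
A triad in root position is figured 5/3, conventionally abbreviated (no figures — root-position triad).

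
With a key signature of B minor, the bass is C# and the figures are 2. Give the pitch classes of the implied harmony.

C#, D, F#, A

The written figures 2 are shorthand for 6/4/2: the 6/4 are implied.
A second above C# in this key is D.
A fourth above C# in this key is F#.
A sixth above C# in this key is A.
Together with the bass C#, this spells D major seventh in third inversion.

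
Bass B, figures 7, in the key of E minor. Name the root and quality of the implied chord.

The figures 7 indicate a seventh chord in root position.
In root position the bass is the root, so the root is B.
The chord tones are B, D, F#, A, giving B minor seventh.

B minor seventh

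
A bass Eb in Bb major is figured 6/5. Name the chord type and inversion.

seventh chord, first inversion

6/5 is shorthand for 6/5/3.
Intervals of 6/5/3 above the bass form a seventh chord; the bass is the third, so this is first inversion.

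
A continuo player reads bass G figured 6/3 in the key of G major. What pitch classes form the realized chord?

A third above G in this key is B.
A sixth above G in this key is E.
Together with the bass G, this spells E minor in first inversion.

G, B, E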